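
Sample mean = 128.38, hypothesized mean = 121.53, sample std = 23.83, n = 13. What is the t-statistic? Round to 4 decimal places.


t = (xbar - mu0) / (s/sqrt(n))
xbar - mu0 = 128.38 - 121.53 = 6.85
sqrt(13) ≈ 3.60555128
s/sqrt(n) = 23.83 / 3.60555128 ≈ 6.60925284
t = 6.85 / 6.60925284 ≈ 1.036426

1.0364


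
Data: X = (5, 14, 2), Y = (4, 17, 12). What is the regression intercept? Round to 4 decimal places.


a = ybar - b*xbar, where b = sum((xi-xbar)(yi-ybar)) / sum((xi-xbar)^2)
n = 3, xbar = 21/3 = 7, ybar = 33/3 = 11
Sxy = sum((xi-xbar)(yi-ybar)) = 51
Sxx = sum((xi-xbar)^2) = 78
b = Sxy / Sxx = 17/26 ≈ 0.653846
a = 11 - 0.653846 * 7 = 167/26 ≈ 6.423077

6.4231


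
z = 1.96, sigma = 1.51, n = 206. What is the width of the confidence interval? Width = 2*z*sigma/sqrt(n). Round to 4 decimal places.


width = 2*z*sigma/sqrt(n)
2*z*sigma = 2 * 1.96 * 1.51 = 5.9192
sqrt(206) ≈ 14.352700
width = 5.9192 / 14.352700 ≈ 0.412410

0.4124


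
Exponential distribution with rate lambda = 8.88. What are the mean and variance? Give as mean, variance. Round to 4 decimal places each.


mean = 1/lam, var = 1/lam^2
mean = 1 / 8.88 = 25/222 ≈ 0.112613
lam^2 = 8.88^2 = 78.8544
var = 1 / 78.8544 ≈ 0.012682

0.1126, 0.0127


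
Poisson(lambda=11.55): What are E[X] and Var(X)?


E[X] = Var(X) = lambda = 11.55

11.55, 11.55


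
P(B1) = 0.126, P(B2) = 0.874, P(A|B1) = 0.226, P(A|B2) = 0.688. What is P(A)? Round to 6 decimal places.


P(A) = P(A|B1)*P(B1) + P(A|B2)*P(B2)
P(A|B1)*P(B1) = 0.226 * 0.126 = 0.028476
P(A|B2)*P(B2) = 0.688 * 0.874 = 0.601312
P(A) = 0.028476 + 0.601312 = 0.629788

0.629788


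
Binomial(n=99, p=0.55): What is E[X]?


E[X] = n*p = 99 * 0.55 = 54.45

54.45


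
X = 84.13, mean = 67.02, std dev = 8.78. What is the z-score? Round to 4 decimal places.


z = (X - mu) / sigma
X - mu = 84.13 - 67.02 = 17.11
z = 17.11 / 8.78 = 1711/878 ≈ 1.948747

1.9487


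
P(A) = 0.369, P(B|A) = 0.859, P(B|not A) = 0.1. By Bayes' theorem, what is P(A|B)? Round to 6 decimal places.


P(A|B) = P(B|A)*P(A) / P(B), P(B) = P(B|A)*P(A) + P(B|not A)*P(not A)
P(B|A)*P(A) = 0.859 * 0.369 = 0.316971
P(B|not A)*P(not A) = 0.1 * 0.631 = 0.0631
P(B) = 0.316971 + 0.0631 = 0.380071
P(A|B) = 0.316971 / 0.380071 ≈ 0.83397839

0.833978


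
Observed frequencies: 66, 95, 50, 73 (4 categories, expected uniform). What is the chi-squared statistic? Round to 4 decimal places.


chi2 = sum((O-E)^2/E), E = total/4
total = 284, E = 284/4 = 71
(66 - 71)^2 / 71 = 25 / 71 = 25/71 ≈ 0.352113
(95 - 71)^2 / 71 = 576 / 71 = 576/71 ≈ 8.112676
(50 - 71)^2 / 71 = 441 / 71 = 441/71 ≈ 6.211268
(73 - 71)^2 / 71 = 4 / 71 = 4/71 ≈ 0.056338
chi2 = 1046/71 ≈ 14.732394

14.7324


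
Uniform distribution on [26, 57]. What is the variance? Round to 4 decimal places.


Var = (b-a)^2 / 12
(b-a)^2 = (57 - 26)^2 = 961
Var = 961/12 ≈ 80.083333

80.0833


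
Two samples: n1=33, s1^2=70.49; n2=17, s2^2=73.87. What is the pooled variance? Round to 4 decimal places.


sp^2 = ((n1-1)*s1^2 + (n2-1)*s2^2)/(n1+n2-2)
(n1-1)*s1^2 = 32 * 70.49 = 2255.68
(n2-1)*s2^2 = 16 * 73.87 = 1181.92
numerator = 2255.68 + 1181.92 = 3437.6
n1+n2-2 = 48
sp^2 = 3437.6 / 48 = 4297/60 ≈ 71.616667

71.6167


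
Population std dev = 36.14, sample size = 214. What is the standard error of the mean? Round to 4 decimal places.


SE = sigma / sqrt(n)
sqrt(214) ≈ 14.628739
SE = 36.14 / 14.628739 ≈ 2.470480

2.4705


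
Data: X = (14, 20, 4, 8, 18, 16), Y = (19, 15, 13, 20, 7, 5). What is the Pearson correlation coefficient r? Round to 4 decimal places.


r = sum((xi-xbar)(yi-ybar)) / sqrt(sum((xi-xbar)^2) * sum((yi-ybar)^2))
n = 6, xbar = 80/6 = 40/3 ≈ 13.333333, ybar = 79/6 ≈ 13.166667
Sxy = sum((xi-xbar)(yi-ybar)) = -208/3 ≈ -69.333333
Sxx = sum((xi-xbar)^2) = 568/3 ≈ 189.333333
Syy = sum((yi-ybar)^2) = 1133/6 ≈ 188.833333
sqrt(Sxx*Syy) ≈ 189.083168
r = Sxy / sqrt(Sxx*Syy) = -69.333333 / 189.083168 ≈ -0.366682

-0.3667


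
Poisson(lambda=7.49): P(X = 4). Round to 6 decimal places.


P = e^(-lam) * lam^k / k!
e^(-7.49) ≈ 0.0005586430
lam^k = 7.49^4 ≈ 3147.221220
k! = 4! = 24
P = 0.0005586430 * 3147.221220 / 24 ≈ 0.073257

0.073257


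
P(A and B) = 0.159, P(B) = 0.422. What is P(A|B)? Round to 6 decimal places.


P(A|B) = P(A and B) / P(B) = 0.159 / 0.422 = 159/422 ≈ 0.37677725

0.376777


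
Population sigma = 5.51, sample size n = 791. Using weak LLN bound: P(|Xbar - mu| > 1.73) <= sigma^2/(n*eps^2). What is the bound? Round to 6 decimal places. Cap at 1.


bound = min(1, sigma^2/(n*eps^2))
sigma^2 = 5.51^2 = 30.3601
n*eps^2 = 791 * 1.73^2 = 791 * 2.9929 = 2367.3839
sigma^2/(n*eps^2) = 30.3601 / 2367.3839 ≈ 0.01282432

0.012824


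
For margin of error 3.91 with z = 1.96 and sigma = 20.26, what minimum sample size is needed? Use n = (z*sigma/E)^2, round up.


z*sigma/E = 1.96 * 20.26 / 3.91 = 99274/9775 ≈ 10.155908
(z*sigma/E)^2 ≈ 103.142466
round up: n = 104

104


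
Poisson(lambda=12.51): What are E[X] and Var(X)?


E[X] = Var(X) = lambda = 12.51

12.51, 12.51


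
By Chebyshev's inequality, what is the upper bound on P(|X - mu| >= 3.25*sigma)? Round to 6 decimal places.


P <= 1/k^2
k^2 = 3.25^2 = 10.5625
1/k^2 = 1 / 10.5625 = 16/169 ≈ 0.09467456

0.094675


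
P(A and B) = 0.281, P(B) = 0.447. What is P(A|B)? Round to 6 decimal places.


P(A|B) = P(A and B) / P(B) = 0.281 / 0.447 = 281/447 ≈ 0.62863535

0.628635


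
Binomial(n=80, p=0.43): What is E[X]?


E[X] = n*p = 80 * 0.43 = 34.4

34.4


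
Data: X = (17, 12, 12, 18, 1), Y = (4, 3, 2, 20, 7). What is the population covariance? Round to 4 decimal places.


Cov = (1/n)*sum((xi-xbar)(yi-ybar))
n = 5, xbar = 60/5 = 12, ybar = 36/5 = 7.2
sum((xi-xbar)(yi-ybar)) = 63
Cov = 63 / 5 = 12.6

12.6000


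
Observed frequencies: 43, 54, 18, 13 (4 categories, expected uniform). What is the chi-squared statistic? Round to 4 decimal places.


chi2 = sum((O-E)^2/E), E = total/4
total = 128, E = 128/4 = 32
(43 - 32)^2 / 32 = 121 / 32 = 3.78125
(54 - 32)^2 / 32 = 484 / 32 = 15.125
(18 - 32)^2 / 32 = 196 / 32 = 6.125
(13 - 32)^2 / 32 = 361 / 32 = 11.28125
chi2 = 36.3125

36.3125


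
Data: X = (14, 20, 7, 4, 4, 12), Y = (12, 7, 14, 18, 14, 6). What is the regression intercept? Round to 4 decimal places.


a = ybar - b*xbar, where b = sum((xi-xbar)(yi-ybar)) / sum((xi-xbar)^2)
n = 6, xbar = 61/6 ≈ 10.166667, ybar = 71/6 ≈ 11.833333
Sxy = sum((xi-xbar)(yi-ybar)) = -695/6 ≈ -115.833333
Sxx = sum((xi-xbar)^2) = 1205/6 ≈ 200.833333
b = Sxy / Sxx = -139/241 ≈ -0.576763
a = 11.833333 - (-0.576763) * 10.166667 = 4265/241 ≈ 17.697095

17.6971


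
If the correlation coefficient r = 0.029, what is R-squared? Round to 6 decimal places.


R^2 = r^2 = (0.029)^2 = 0.000841

0.000841


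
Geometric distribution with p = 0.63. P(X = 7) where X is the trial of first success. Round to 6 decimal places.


P = (1-p)^(k-1) * p
(1-p)^(k-1) = 0.37^6 ≈ 0.002565726
P = 0.002565726 * 0.63 ≈ 0.001616408

0.001616


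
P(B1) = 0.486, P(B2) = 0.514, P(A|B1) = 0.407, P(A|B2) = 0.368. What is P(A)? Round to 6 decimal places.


P(A) = P(A|B1)*P(B1) + P(A|B2)*P(B2)
P(A|B1)*P(B1) = 0.407 * 0.486 = 0.197802
P(A|B2)*P(B2) = 0.368 * 0.514 = 0.189152
P(A) = 0.197802 + 0.189152 = 0.386954

0.386954


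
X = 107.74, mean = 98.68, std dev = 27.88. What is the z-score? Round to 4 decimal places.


z = (X - mu) / sigma
X - mu = 107.74 - 98.68 = 9.06
z = 9.06 / 27.88 = 453/1394 ≈ 0.324964

0.3250


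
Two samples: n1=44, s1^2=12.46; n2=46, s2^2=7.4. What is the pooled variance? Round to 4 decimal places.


sp^2 = ((n1-1)*s1^2 + (n2-1)*s2^2)/(n1+n2-2)
(n1-1)*s1^2 = 43 * 12.46 = 535.78
(n2-1)*s2^2 = 45 * 7.4 = 333
numerator = 535.78 + 333 = 868.78
n1+n2-2 = 88
sp^2 = 868.78 / 88 = 9.8725

9.8725


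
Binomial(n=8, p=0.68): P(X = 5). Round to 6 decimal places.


P = C(n,k) * p^k * (1-p)^(n-k)
C(8,5) = 56
p^k = 0.68^5 ≈ 0.1453934
(1-p)^(n-k) = 0.32^3 = 0.032768
P = 56 * 0.1453934 * 0.032768 ≈ 0.266798

0.266798


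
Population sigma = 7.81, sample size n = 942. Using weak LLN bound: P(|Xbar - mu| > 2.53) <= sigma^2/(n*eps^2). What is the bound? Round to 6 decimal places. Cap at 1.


bound = min(1, sigma^2/(n*eps^2))
sigma^2 = 7.81^2 = 60.9961
n*eps^2 = 942 * 2.53^2 = 942 * 6.4009 = 6029.6478
sigma^2/(n*eps^2) = 60.9961 / 6029.6478 ≈ 0.01011603

0.010116


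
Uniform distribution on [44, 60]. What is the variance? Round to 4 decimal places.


Var = (b-a)^2 / 12
(b-a)^2 = (60 - 44)^2 = 256
Var = 256/12 ≈ 21.333333

21.3333


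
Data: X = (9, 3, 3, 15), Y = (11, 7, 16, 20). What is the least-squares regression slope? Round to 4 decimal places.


b = sum((xi-xbar)(yi-ybar)) / sum((xi-xbar)^2)
n = 4, xbar = 30/4 = 7.5, ybar = 54/4 = 13.5
Sxy = sum((xi-xbar)(yi-ybar)) = 63
Sxx = sum((xi-xbar)^2) = 99
b = Sxy / Sxx = 7/11 ≈ 0.636364

0.6364


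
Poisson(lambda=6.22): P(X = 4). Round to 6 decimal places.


P = e^(-lam) * lam^k / k!
e^(-6.22) ≈ 0.001989245
lam^k = 6.22^4 ≈ 1496.792295
k! = 4! = 24
P = 0.001989245 * 1496.792295 / 24 ≈ 0.124062

0.124062


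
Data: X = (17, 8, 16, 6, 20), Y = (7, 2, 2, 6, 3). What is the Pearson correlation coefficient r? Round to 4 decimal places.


r = sum((xi-xbar)(yi-ybar)) / sqrt(sum((xi-xbar)^2) * sum((yi-ybar)^2))
n = 5, xbar = 67/5 = 13.4, ybar = 20/5 = 4
Sxy = sum((xi-xbar)(yi-ybar)) = -5
Sxx = sum((xi-xbar)^2) = 147.2
Syy = sum((yi-ybar)^2) = 22
sqrt(Sxx*Syy) ≈ 56.906942
r = Sxy / sqrt(Sxx*Syy) = -5 / 56.906942 ≈ -0.087863

-0.0879


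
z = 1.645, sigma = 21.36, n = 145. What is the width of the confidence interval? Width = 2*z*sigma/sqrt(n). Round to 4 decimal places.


width = 2*z*sigma/sqrt(n)
2*z*sigma = 2 * 1.645 * 21.36 = 70.2744
sqrt(145) ≈ 12.041595
width = 70.2744 / 12.041595 ≈ 5.835971

5.8360


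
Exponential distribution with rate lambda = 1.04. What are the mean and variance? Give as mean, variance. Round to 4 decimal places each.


mean = 1/lam, var = 1/lam^2
mean = 1 / 1.04 = 25/26 ≈ 0.961538
lam^2 = 1.04^2 = 1.0816
var = 1 / 1.0816 = 625/676 ≈ 0.924556

0.9615, 0.9246


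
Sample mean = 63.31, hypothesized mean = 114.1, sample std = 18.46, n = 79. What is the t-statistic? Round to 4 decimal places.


t = (xbar - mu0) / (s/sqrt(n))
xbar - mu0 = 63.31 - 114.1 = -50.79
sqrt(79) ≈ 8.88819442
s/sqrt(n) = 18.46 / 8.88819442 ≈ 2.07691227
t = -50.79 / 2.07691227 ≈ -24.454572

-24.4546


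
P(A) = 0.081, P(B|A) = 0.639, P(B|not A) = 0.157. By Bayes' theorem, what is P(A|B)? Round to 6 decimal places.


P(A|B) = P(B|A)*P(A) / P(B), P(B) = P(B|A)*P(A) + P(B|not A)*P(not A)
P(B|A)*P(A) = 0.639 * 0.081 = 0.051759
P(B|not A)*P(not A) = 0.157 * 0.919 = 0.144283
P(B) = 0.051759 + 0.144283 = 0.196042
P(A|B) = 0.051759 / 0.196042 ≈ 0.26401995

0.264020


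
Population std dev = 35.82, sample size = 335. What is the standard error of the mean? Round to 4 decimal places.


SE = sigma / sqrt(n)
sqrt(335) ≈ 18.303005
SE = 35.82 / 18.303005 ≈ 1.957056

1.9571


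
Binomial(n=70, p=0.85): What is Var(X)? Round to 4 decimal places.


Var = n*p*(1-p) = 70 * 0.85 * 0.15 = 8.925

8.9250


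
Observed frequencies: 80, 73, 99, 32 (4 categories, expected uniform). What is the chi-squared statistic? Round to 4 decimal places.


chi2 = sum((O-E)^2/E), E = total/4
total = 284, E = 284/4 = 71
(80 - 71)^2 / 71 = 81 / 71 = 81/71 ≈ 1.140845
(73 - 71)^2 / 71 = 4 / 71 = 4/71 ≈ 0.056338
(99 - 71)^2 / 71 = 784 / 71 = 784/71 ≈ 11.042254
(32 - 71)^2 / 71 = 1521 / 71 = 1521/71 ≈ 21.422535
chi2 = 2390/71 ≈ 33.661972

33.6620


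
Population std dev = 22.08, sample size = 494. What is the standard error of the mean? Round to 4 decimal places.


SE = sigma / sqrt(n)
sqrt(494) ≈ 22.226111
SE = 22.08 / 22.226111 ≈ 0.993426

0.9934


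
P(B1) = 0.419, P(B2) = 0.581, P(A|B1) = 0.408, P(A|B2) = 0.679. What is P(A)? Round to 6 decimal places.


P(A) = P(A|B1)*P(B1) + P(A|B2)*P(B2)
P(A|B1)*P(B1) = 0.408 * 0.419 = 0.170952
P(A|B2)*P(B2) = 0.679 * 0.581 = 0.394499
P(A) = 0.170952 + 0.394499 = 0.565451

0.565451


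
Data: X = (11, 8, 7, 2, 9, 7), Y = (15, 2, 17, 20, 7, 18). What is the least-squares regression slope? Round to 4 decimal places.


b = sum((xi-xbar)(yi-ybar)) / sum((xi-xbar)^2)
n = 6, xbar = 44/6 = 22/3 ≈ 7.333333, ybar = 79/6 ≈ 13.166667
Sxy = sum((xi-xbar)(yi-ybar)) = -151/3 ≈ -50.333333
Sxx = sum((xi-xbar)^2) = 136/3 ≈ 45.333333
b = Sxy / Sxx = -151/136 ≈ -1.110294

-1.1103


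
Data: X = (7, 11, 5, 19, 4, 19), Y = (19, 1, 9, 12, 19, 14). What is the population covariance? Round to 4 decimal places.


Cov = (1/n)*sum((xi-xbar)(yi-ybar))
n = 6, xbar = 65/6 ≈ 10.833333, ybar = 74/6 = 37/3 ≈ 12.333333
sum((xi-xbar)(yi-ybar)) = -128/3 ≈ -42.666667
Cov = -42.666667 / 6 = -64/9 ≈ -7.111111

-7.1111


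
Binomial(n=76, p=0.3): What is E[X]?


E[X] = n*p = 76 * 0.3 = 22.8

22.8


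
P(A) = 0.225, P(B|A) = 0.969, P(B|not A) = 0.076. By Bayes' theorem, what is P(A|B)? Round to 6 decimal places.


P(A|B) = P(B|A)*P(A) / P(B), P(B) = P(B|A)*P(A) + P(B|not A)*P(not A)
P(B|A)*P(A) = 0.969 * 0.225 = 0.218025
P(B|not A)*P(not A) = 0.076 * 0.775 = 0.0589
P(B) = 0.218025 + 0.0589 = 0.276925
P(A|B) = 0.218025 / 0.276925 = 459/583 ≈ 0.78730703

0.787307


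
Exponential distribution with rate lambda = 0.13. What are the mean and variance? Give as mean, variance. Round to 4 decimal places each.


mean = 1/lam, var = 1/lam^2
mean = 1 / 0.13 = 100/13 ≈ 7.692308
lam^2 = 0.13^2 = 0.0169
var = 1 / 0.0169 = 10000/169 ≈ 59.171598

7.6923, 59.1716


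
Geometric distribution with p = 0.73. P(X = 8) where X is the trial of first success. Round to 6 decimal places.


P = (1-p)^(k-1) * p
(1-p)^(k-1) = 0.27^7 ≈ 0.0001046035
P = 0.0001046035 * 0.73 ≈ 0.00007636058

0.000076


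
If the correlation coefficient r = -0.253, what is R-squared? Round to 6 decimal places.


R^2 = r^2 = (-0.253)^2 = 0.064009

0.064009


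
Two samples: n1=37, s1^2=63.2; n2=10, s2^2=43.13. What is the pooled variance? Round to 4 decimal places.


sp^2 = ((n1-1)*s1^2 + (n2-1)*s2^2)/(n1+n2-2)
(n1-1)*s1^2 = 36 * 63.2 = 2275.2
(n2-1)*s2^2 = 9 * 43.13 = 388.17
numerator = 2275.2 + 388.17 = 2663.37
n1+n2-2 = 45
sp^2 = 2663.37 / 45 = 59.186

59.1860


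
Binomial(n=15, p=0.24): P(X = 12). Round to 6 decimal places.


P = C(n,k) * p^k * (1-p)^(n-k)
C(15,12) = 455
p^k = 0.24^12 ≈ 0.00000003652035
(1-p)^(n-k) = 0.76^3 = 0.438976
P = 455 * 0.00000003652035 * 0.438976 ≈ 0.000007

0.000007


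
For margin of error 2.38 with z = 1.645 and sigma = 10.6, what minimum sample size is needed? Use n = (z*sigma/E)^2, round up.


z*sigma/E = 1.645 * 10.6 / 2.38 = 2491/340 ≈ 7.326471
(z*sigma/E)^2 ≈ 53.677171
round up: n = 54

54


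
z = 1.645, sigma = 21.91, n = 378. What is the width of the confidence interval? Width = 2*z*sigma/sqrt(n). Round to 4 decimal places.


width = 2*z*sigma/sqrt(n)
2*z*sigma = 2 * 1.645 * 21.91 = 72.0839
sqrt(378) ≈ 19.442222
width = 72.0839 / 19.442222 ≈ 3.707596

3.7076


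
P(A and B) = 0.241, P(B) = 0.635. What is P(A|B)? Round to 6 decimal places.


P(A|B) = P(A and B) / P(B) = 0.241 / 0.635 = 241/635 ≈ 0.37952756

0.379528


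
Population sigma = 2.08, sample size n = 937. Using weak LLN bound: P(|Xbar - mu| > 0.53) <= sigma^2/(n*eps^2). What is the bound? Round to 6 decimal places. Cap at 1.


bound = min(1, sigma^2/(n*eps^2))
sigma^2 = 2.08^2 = 4.3264
n*eps^2 = 937 * 0.53^2 = 937 * 0.2809 = 263.2033
sigma^2/(n*eps^2) = 4.3264 / 263.2033 ≈ 0.01643748

0.016437


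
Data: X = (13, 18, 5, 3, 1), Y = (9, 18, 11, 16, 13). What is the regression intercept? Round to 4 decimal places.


a = ybar - b*xbar, where b = sum((xi-xbar)(yi-ybar)) / sum((xi-xbar)^2)
n = 5, xbar = 40/5 = 8, ybar = 67/5 = 13.4
Sxy = sum((xi-xbar)(yi-ybar)) = 21
Sxx = sum((xi-xbar)^2) = 208
b = Sxy / Sxx = 21/208 ≈ 0.100962
a = 13.4 - 0.100962 * 8 = 1637/130 ≈ 12.592308

12.5923


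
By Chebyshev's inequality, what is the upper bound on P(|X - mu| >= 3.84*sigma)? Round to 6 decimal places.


P <= 1/k^2
k^2 = 3.84^2 = 14.7456
1/k^2 = 1 / 14.7456 = 625/9216 ≈ 0.06781684

0.067817


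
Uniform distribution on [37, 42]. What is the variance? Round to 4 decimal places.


Var = (b-a)^2 / 12
(b-a)^2 = (42 - 37)^2 = 25
Var = 25/12 ≈ 2.083333

2.0833


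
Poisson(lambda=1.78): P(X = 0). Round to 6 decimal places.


P = e^(-lam) * lam^k / k!
e^(-1.78) ≈ 0.1686381
lam^k = 1.78^0 = 1
k! = 0! = 1
P = 0.1686381 * 1 / 1 ≈ 0.168638

0.168638


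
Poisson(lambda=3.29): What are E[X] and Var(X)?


E[X] = Var(X) = lambda = 3.29

3.29, 3.29


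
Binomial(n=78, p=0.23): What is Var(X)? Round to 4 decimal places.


Var = n*p*(1-p) = 78 * 0.23 * 0.77 = 13.8138

13.8138


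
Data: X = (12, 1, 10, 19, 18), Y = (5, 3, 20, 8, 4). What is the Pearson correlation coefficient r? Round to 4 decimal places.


r = sum((xi-xbar)(yi-ybar)) / sqrt(sum((xi-xbar)^2) * sum((yi-ybar)^2))
n = 5, xbar = 60/5 = 12, ybar = 40/5 = 8
Sxy = sum((xi-xbar)(yi-ybar)) = 7
Sxx = sum((xi-xbar)^2) = 210
Syy = sum((yi-ybar)^2) = 194
sqrt(Sxx*Syy) ≈ 201.841522
r = Sxy / sqrt(Sxx*Syy) = 7 / 201.841522 ≈ 0.034681

0.0347


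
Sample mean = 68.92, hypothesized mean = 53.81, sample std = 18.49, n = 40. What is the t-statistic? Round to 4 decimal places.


t = (xbar - mu0) / (s/sqrt(n))
xbar - mu0 = 68.92 - 53.81 = 15.11
sqrt(40) ≈ 6.32455532
s/sqrt(n) = 18.49 / 6.32455532 ≈ 2.92352570
t = 15.11 / 2.92352570 ≈ 5.168417

5.1684


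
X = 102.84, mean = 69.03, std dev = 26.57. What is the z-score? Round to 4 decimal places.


z = (X - mu) / sigma
X - mu = 102.84 - 69.03 = 33.81
z = 33.81 / 26.57 = 3381/2657 ≈ 1.272488

1.2725


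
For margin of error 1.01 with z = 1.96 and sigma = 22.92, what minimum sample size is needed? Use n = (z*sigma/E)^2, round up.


z*sigma/E = 1.96 * 22.92 / 1.01 = 112308/2525 ≈ 44.478416
(z*sigma/E)^2 ≈ 1978.329476
round up: n = 1979

1979


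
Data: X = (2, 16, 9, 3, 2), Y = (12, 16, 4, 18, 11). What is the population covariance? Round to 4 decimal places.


Cov = (1/n)*sum((xi-xbar)(yi-ybar))
n = 5, xbar = 32/5 = 6.4, ybar = 61/5 = 12.2
sum((xi-xbar)(yi-ybar)) = 1.6
Cov = 1.6 / 5 = 0.32

0.3200


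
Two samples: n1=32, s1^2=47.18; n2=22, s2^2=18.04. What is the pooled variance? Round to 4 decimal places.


sp^2 = ((n1-1)*s1^2 + (n2-1)*s2^2)/(n1+n2-2)
(n1-1)*s1^2 = 31 * 47.18 = 1462.58
(n2-1)*s2^2 = 21 * 18.04 = 378.84
numerator = 1462.58 + 378.84 = 1841.42
n1+n2-2 = 52
sp^2 = 1841.42 / 52 = 92071/2600 ≈ 35.411923

35.4119


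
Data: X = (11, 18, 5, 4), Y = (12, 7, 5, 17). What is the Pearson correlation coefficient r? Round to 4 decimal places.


r = sum((xi-xbar)(yi-ybar)) / sqrt(sum((xi-xbar)^2) * sum((yi-ybar)^2))
n = 4, xbar = 38/4 = 9.5, ybar = 41/4 = 10.25
Sxy = sum((xi-xbar)(yi-ybar)) = -38.5
Sxx = sum((xi-xbar)^2) = 125
Syy = sum((yi-ybar)^2) = 86.75
sqrt(Sxx*Syy) ≈ 104.133328
r = Sxy / sqrt(Sxx*Syy) = -38.5 / 104.133328 ≈ -0.369718

-0.3697


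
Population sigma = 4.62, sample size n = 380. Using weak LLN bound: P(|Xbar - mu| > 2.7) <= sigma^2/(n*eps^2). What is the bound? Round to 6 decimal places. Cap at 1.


bound = min(1, sigma^2/(n*eps^2))
sigma^2 = 4.62^2 = 21.3444
n*eps^2 = 380 * 2.7^2 = 380 * 7.29 = 2770.2
sigma^2/(n*eps^2) = 21.3444 / 2770.2 ≈ 0.00770500

0.007705


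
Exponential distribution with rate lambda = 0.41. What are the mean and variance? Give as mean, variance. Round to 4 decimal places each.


mean = 1/lam, var = 1/lam^2
mean = 1 / 0.41 = 100/41 ≈ 2.439024
lam^2 = 0.41^2 = 0.1681
var = 1 / 0.1681 = 10000/1681 ≈ 5.948840

2.4390, 5.9488


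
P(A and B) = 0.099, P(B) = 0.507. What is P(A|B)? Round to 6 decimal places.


P(A|B) = P(A and B) / P(B) = 0.099 / 0.507 = 33/169 ≈ 0.19526627

0.195266


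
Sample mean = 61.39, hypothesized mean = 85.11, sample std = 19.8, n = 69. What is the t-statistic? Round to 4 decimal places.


t = (xbar - mu0) / (s/sqrt(n))
xbar - mu0 = 61.39 - 85.11 = -23.72
sqrt(69) ≈ 8.30662386
s/sqrt(n) = 19.8 / 8.30662386 ≈ 2.38363989
t = -23.72 / 2.38363989 ≈ -9.951168

-9.9512


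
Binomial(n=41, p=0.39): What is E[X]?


E[X] = n*p = 41 * 0.39 = 15.99

15.99


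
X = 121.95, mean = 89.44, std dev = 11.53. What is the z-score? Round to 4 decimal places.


z = (X - mu) / sigma
X - mu = 121.95 - 89.44 = 32.51
z = 32.51 / 11.53 = 3251/1153 ≈ 2.819601

2.8196


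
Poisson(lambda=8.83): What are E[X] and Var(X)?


E[X] = Var(X) = lambda = 8.83

8.83, 8.83


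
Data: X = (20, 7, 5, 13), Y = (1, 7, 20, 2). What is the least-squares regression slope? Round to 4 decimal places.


b = sum((xi-xbar)(yi-ybar)) / sum((xi-xbar)^2)
n = 4, xbar = 45/4 = 11.25, ybar = 30/4 = 7.5
Sxy = sum((xi-xbar)(yi-ybar)) = -142.5
Sxx = sum((xi-xbar)^2) = 136.75
b = Sxy / Sxx = -570/547 ≈ -1.042048

-1.0420


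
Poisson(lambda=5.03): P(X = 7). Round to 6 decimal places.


P = e^(-lam) * lam^k / k!
e^(-5.03) ≈ 0.006538811
lam^k = 5.03^7 ≈ 81465.906682
k! = 7! = 5040
P = 0.006538811 * 81465.906682 / 5040 ≈ 0.105692

0.105692


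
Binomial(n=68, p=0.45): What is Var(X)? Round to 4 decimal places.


Var = n*p*(1-p) = 68 * 0.45 * 0.55 = 16.83

16.8300


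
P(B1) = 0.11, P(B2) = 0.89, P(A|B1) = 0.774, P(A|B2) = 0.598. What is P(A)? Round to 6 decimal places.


P(A) = P(A|B1)*P(B1) + P(A|B2)*P(B2)
P(A|B1)*P(B1) = 0.774 * 0.11 = 0.08514
P(A|B2)*P(B2) = 0.598 * 0.89 = 0.53222
P(A) = 0.08514 + 0.53222 = 0.61736

0.617360


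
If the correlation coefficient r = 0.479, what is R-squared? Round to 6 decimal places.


R^2 = r^2 = (0.479)^2 = 0.229441

0.229441


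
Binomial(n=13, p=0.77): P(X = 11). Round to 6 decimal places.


P = C(n,k) * p^k * (1-p)^(n-k)
C(13,11) = 78
p^k = 0.77^11 ≈ 0.05641544
(1-p)^(n-k) = 0.23^2 = 0.0529
P = 78 * 0.05641544 * 0.0529 ≈ 0.232781

0.232781


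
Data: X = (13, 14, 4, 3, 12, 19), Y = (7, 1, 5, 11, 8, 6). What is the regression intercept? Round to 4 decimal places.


a = ybar - b*xbar, where b = sum((xi-xbar)(yi-ybar)) / sum((xi-xbar)^2)
n = 6, xbar = 65/6 ≈ 10.833333, ybar = 38/6 = 19/3 ≈ 6.333333
Sxy = sum((xi-xbar)(yi-ybar)) = -131/3 ≈ -43.666667
Sxx = sum((xi-xbar)^2) = 1145/6 ≈ 190.833333
b = Sxy / Sxx = -262/1145 ≈ -0.228821
a = 6.333333 - (-0.228821) * 10.833333 = 2018/229 ≈ 8.812227

8.8122


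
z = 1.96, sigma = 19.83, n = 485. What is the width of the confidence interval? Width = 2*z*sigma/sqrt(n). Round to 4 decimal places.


width = 2*z*sigma/sqrt(n)
2*z*sigma = 2 * 1.96 * 19.83 = 77.7336
sqrt(485) ≈ 22.022716
width = 77.7336 / 22.022716 ≈ 3.529701

3.5297


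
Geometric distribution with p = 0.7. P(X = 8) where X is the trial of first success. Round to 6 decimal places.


P = (1-p)^(k-1) * p
(1-p)^(k-1) = 0.3^7 = 0.0002187
P = 0.0002187 * 0.7 = 0.00015309

0.000153


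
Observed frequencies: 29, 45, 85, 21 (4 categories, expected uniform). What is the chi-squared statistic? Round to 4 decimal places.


chi2 = sum((O-E)^2/E), E = total/4
total = 180, E = 180/4 = 45
(29 - 45)^2 / 45 = 256 / 45 = 256/45 ≈ 5.688889
(45 - 45)^2 / 45 = 0 / 45 = 0
(85 - 45)^2 / 45 = 1600 / 45 = 320/9 ≈ 35.555556
(21 - 45)^2 / 45 = 576 / 45 = 12.8
chi2 = 2432/45 ≈ 54.044444

54.0444


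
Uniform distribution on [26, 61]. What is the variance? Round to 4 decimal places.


Var = (b-a)^2 / 12
(b-a)^2 = (61 - 26)^2 = 1225
Var = 1225/12 ≈ 102.083333

102.0833


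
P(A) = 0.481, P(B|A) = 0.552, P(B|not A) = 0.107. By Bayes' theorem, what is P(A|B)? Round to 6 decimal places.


P(A|B) = P(B|A)*P(A) / P(B), P(B) = P(B|A)*P(A) + P(B|not A)*P(not A)
P(B|A)*P(A) = 0.552 * 0.481 = 0.265512
P(B|not A)*P(not A) = 0.107 * 0.519 = 0.055533
P(B) = 0.265512 + 0.055533 = 0.321045
P(A|B) = 0.265512 / 0.321045 ≈ 0.82702425

0.827024


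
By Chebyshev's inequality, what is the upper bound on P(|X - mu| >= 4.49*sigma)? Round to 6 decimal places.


P <= 1/k^2
k^2 = 4.49^2 = 20.1601
1/k^2 = 1 / 20.1601 ≈ 0.04960293

0.049603


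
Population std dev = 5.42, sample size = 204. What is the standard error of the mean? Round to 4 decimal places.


SE = sigma / sqrt(n)
sqrt(204) ≈ 14.282857
SE = 5.42 / 14.282857 ≈ 0.379476

0.3795


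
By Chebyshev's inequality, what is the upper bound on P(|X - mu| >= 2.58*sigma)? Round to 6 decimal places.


P <= 1/k^2
k^2 = 2.58^2 = 6.6564
1/k^2 = 1 / 6.6564 ≈ 0.15023136

0.150231


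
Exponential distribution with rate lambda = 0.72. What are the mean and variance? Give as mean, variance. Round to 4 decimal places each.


mean = 1/lam, var = 1/lam^2
mean = 1 / 0.72 = 25/18 ≈ 1.388889
lam^2 = 0.72^2 = 0.5184
var = 1 / 0.5184 = 625/324 ≈ 1.929012

1.3889, 1.9290


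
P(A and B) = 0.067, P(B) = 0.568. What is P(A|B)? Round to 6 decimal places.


P(A|B) = P(A and B) / P(B) = 0.067 / 0.568 = 67/568 ≈ 0.11795775

0.117958


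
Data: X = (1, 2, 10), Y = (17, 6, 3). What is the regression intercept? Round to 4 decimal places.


a = ybar - b*xbar, where b = sum((xi-xbar)(yi-ybar)) / sum((xi-xbar)^2)
n = 3, xbar = 13/3 ≈ 4.333333, ybar = 26/3 ≈ 8.666667
Sxy = sum((xi-xbar)(yi-ybar)) = -161/3 ≈ -53.666667
Sxx = sum((xi-xbar)^2) = 146/3 ≈ 48.666667
b = Sxy / Sxx = -161/146 ≈ -1.102740
a = 8.666667 - (-1.102740) * 4.333333 = 1963/146 ≈ 13.445205

13.4452


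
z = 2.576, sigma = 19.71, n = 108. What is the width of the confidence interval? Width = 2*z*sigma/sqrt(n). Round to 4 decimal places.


width = 2*z*sigma/sqrt(n)
2*z*sigma = 2 * 2.576 * 19.71 = 101.54592
sqrt(108) ≈ 10.392305
width = 101.54592 / 10.392305 ≈ 9.771261

9.7713


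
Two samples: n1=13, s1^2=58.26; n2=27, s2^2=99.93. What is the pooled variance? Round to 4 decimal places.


sp^2 = ((n1-1)*s1^2 + (n2-1)*s2^2)/(n1+n2-2)
(n1-1)*s1^2 = 12 * 58.26 = 699.12
(n2-1)*s2^2 = 26 * 99.93 = 2598.18
numerator = 699.12 + 2598.18 = 3297.3
n1+n2-2 = 38
sp^2 = 3297.3 / 38 = 32973/380 ≈ 86.771053

86.7711


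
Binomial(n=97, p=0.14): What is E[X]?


E[X] = n*p = 97 * 0.14 = 13.58

13.58


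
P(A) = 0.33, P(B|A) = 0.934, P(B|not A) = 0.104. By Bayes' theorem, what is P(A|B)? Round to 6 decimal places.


P(A|B) = P(B|A)*P(A) / P(B), P(B) = P(B|A)*P(A) + P(B|not A)*P(not A)
P(B|A)*P(A) = 0.934 * 0.33 = 0.30822
P(B|not A)*P(not A) = 0.104 * 0.67 = 0.06968
P(B) = 0.30822 + 0.06968 = 0.3779
P(A|B) = 0.30822 / 0.3779 ≈ 0.81561260

0.815613


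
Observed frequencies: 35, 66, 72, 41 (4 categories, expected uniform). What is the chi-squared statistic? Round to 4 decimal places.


chi2 = sum((O-E)^2/E), E = total/4
total = 214, E = 214/4 = 53.5
(35 - 53.5)^2 / 53.5 = 342.25 / 53.5 = 1369/214 ≈ 6.397196
(66 - 53.5)^2 / 53.5 = 156.25 / 53.5 = 625/214 ≈ 2.920561
(72 - 53.5)^2 / 53.5 = 342.25 / 53.5 = 1369/214 ≈ 6.397196
(41 - 53.5)^2 / 53.5 = 156.25 / 53.5 = 625/214 ≈ 2.920561
chi2 = 1994/107 ≈ 18.635514

18.6355


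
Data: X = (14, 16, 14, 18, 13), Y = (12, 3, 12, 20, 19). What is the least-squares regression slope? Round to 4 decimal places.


b = sum((xi-xbar)(yi-ybar)) / sum((xi-xbar)^2)
n = 5, xbar = 75/5 = 15, ybar = 66/5 = 13.2
Sxy = sum((xi-xbar)(yi-ybar)) = 1
Sxx = sum((xi-xbar)^2) = 16
b = Sxy / Sxx = 0.0625

0.0625


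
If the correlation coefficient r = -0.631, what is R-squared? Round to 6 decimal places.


R^2 = r^2 = (-0.631)^2 = 0.398161

0.398161


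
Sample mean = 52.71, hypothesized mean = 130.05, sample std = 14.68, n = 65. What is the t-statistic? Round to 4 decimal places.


t = (xbar - mu0) / (s/sqrt(n))
xbar - mu0 = 52.71 - 130.05 = -77.34
sqrt(65) ≈ 8.06225775
s/sqrt(n) = 14.68 / 8.06225775 ≈ 1.82082990
t = -77.34 / 1.82082990 ≈ -42.475137

-42.4751


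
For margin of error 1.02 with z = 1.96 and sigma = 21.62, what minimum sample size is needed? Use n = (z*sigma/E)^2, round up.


z*sigma/E = 1.96 * 21.62 / 1.02 = 52969/1275 ≈ 41.544314
(z*sigma/E)^2 ≈ 1725.930003
round up: n = 1726

1726


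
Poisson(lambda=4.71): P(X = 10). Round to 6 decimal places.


P = e^(-lam) * lam^k / k!
e^(-4.71) ≈ 0.009004778
lam^k = 4.71^10 ≈ 5372903.880965
k! = 10! = 3628800
P = 0.009004778 * 5372903.880965 / 3628800 ≈ 0.013333

0.013333


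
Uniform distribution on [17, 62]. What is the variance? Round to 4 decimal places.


Var = (b-a)^2 / 12
(b-a)^2 = (62 - 17)^2 = 2025
Var = 2025/12 = 168.75

168.7500


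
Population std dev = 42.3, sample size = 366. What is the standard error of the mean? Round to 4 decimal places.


SE = sigma / sqrt(n)
sqrt(366) ≈ 19.131126
SE = 42.3 / 19.131126 ≈ 2.211056

2.2111


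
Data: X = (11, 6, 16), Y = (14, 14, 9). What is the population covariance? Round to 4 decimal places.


Cov = (1/n)*sum((xi-xbar)(yi-ybar))
n = 3, xbar = 33/3 = 11, ybar = 37/3 ≈ 12.333333
sum((xi-xbar)(yi-ybar)) = -25
Cov = -25 / 3 = -25/3 ≈ -8.333333

-8.3333


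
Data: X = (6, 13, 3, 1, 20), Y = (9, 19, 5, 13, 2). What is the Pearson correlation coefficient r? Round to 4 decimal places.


r = sum((xi-xbar)(yi-ybar)) / sqrt(sum((xi-xbar)^2) * sum((yi-ybar)^2))
n = 5, xbar = 43/5 = 8.6, ybar = 48/5 = 9.6
Sxy = sum((xi-xbar)(yi-ybar)) = -43.8
Sxx = sum((xi-xbar)^2) = 245.2
Syy = sum((yi-ybar)^2) = 179.2
sqrt(Sxx*Syy) ≈ 209.618320
r = Sxy / sqrt(Sxx*Syy) = -43.8 / 209.618320 ≈ -0.208951

-0.2090


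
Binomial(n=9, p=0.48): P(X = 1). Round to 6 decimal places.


P = C(n,k) * p^k * (1-p)^(n-k)
C(9,1) = 9
p^k = 0.48^1 = 0.48
(1-p)^(n-k) = 0.52^8 ≈ 0.005345973
P = 9 * 0.48 * 0.005345973 ≈ 0.023095

0.023095


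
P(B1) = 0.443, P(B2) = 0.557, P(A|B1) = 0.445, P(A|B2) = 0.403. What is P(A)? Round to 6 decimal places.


P(A) = P(A|B1)*P(B1) + P(A|B2)*P(B2)
P(A|B1)*P(B1) = 0.445 * 0.443 = 0.197135
P(A|B2)*P(B2) = 0.403 * 0.557 = 0.224471
P(A) = 0.197135 + 0.224471 = 0.421606

0.421606


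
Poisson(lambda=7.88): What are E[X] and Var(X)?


E[X] = Var(X) = lambda = 7.88

7.88, 7.88


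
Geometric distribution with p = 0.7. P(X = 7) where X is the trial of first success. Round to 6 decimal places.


P = (1-p)^(k-1) * p
(1-p)^(k-1) = 0.3^6 = 0.000729
P = 0.000729 * 0.7 = 0.0005103

0.000510


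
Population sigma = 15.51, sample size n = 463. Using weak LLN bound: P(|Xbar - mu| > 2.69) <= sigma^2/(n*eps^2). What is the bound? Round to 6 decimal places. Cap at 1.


bound = min(1, sigma^2/(n*eps^2))
sigma^2 = 15.51^2 = 240.5601
n*eps^2 = 463 * 2.69^2 = 463 * 7.2361 = 3350.3143
sigma^2/(n*eps^2) = 240.5601 / 3350.3143 ≈ 0.07180225

0.071802


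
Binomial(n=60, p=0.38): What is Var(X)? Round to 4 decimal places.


Var = n*p*(1-p) = 60 * 0.38 * 0.62 = 14.136

14.1360


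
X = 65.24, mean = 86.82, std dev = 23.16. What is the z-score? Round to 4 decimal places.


z = (X - mu) / sigma
X - mu = 65.24 - 86.82 = -21.58
z = -21.58 / 23.16 = -1079/1158 ≈ -0.931779

-0.9318


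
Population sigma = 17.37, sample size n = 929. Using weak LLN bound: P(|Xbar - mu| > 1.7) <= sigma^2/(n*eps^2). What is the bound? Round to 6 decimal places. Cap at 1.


bound = min(1, sigma^2/(n*eps^2))
sigma^2 = 17.37^2 = 301.7169
n*eps^2 = 929 * 1.7^2 = 929 * 2.89 = 2684.81
sigma^2/(n*eps^2) = 301.7169 / 2684.81 ≈ 0.11237924

0.112379


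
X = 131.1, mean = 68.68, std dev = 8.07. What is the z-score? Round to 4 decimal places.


z = (X - mu) / sigma
X - mu = 131.1 - 68.68 = 62.42
z = 62.42 / 8.07 = 6242/807 ≈ 7.734820

7.7348


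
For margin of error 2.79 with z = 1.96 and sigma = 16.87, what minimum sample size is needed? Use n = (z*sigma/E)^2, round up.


z*sigma/E = 1.96 * 16.87 / 2.79 = 82663/6975 ≈ 11.851326
(z*sigma/E)^2 ≈ 140.453932
round up: n = 141

141


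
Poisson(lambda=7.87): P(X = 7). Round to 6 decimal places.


P = e^(-lam) * lam^k / k!
e^(-7.87) ≈ 0.0003820344
lam^k = 7.87^7 ≈ 1869920.429779
k! = 7! = 5040
P = 0.0003820344 * 1869920.429779 / 5040 ≈ 0.141741

0.141741


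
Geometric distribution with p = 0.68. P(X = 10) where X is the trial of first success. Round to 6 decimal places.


P = (1-p)^(k-1) * p
(1-p)^(k-1) = 0.32^9 ≈ 0.00003518437
P = 0.00003518437 * 0.68 ≈ 0.00002392537

0.000024


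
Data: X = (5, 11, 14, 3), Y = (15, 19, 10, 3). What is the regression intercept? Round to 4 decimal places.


a = ybar - b*xbar, where b = sum((xi-xbar)(yi-ybar)) / sum((xi-xbar)^2)
n = 4, xbar = 33/4 = 8.25, ybar = 47/4 = 11.75
Sxy = sum((xi-xbar)(yi-ybar)) = 45.25
Sxx = sum((xi-xbar)^2) = 78.75
b = Sxy / Sxx = 181/315 ≈ 0.574603
a = 11.75 - 0.574603 * 8.25 = 736/105 ≈ 7.009524

7.0095


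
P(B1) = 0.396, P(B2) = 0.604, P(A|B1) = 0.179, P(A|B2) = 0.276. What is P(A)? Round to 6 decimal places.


P(A) = P(A|B1)*P(B1) + P(A|B2)*P(B2)
P(A|B1)*P(B1) = 0.179 * 0.396 = 0.070884
P(A|B2)*P(B2) = 0.276 * 0.604 = 0.166704
P(A) = 0.070884 + 0.166704 = 0.237588

0.237588


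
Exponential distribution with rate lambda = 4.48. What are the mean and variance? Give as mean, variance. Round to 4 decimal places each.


mean = 1/lam, var = 1/lam^2
mean = 1 / 4.48 = 25/112 ≈ 0.223214
lam^2 = 4.48^2 = 20.0704
var = 1 / 20.0704 ≈ 0.049825

0.2232, 0.0498


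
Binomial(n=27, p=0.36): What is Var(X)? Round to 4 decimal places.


Var = n*p*(1-p) = 27 * 0.36 * 0.64 = 6.2208

6.2208


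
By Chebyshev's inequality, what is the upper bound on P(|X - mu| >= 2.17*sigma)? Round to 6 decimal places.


P <= 1/k^2
k^2 = 2.17^2 = 4.7089
1/k^2 = 1 / 4.7089 ≈ 0.21236382

0.212364


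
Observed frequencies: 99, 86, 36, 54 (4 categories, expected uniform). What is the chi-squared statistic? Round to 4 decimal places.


chi2 = sum((O-E)^2/E), E = total/4
total = 275, E = 275/4 = 68.75
(99 - 68.75)^2 / 68.75 = 915.0625 / 68.75 = 13.31
(86 - 68.75)^2 / 68.75 = 297.5625 / 68.75 = 4761/1100 ≈ 4.328182
(36 - 68.75)^2 / 68.75 = 1072.5625 / 68.75 = 17161/1100 ≈ 15.600909
(54 - 68.75)^2 / 68.75 = 217.5625 / 68.75 = 3481/1100 ≈ 3.164545
chi2 = 10011/275 ≈ 36.403636

36.4036


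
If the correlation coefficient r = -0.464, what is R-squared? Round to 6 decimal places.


R^2 = r^2 = (-0.464)^2 = 0.215296

0.215296


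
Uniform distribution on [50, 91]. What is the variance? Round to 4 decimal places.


Var = (b-a)^2 / 12
(b-a)^2 = (91 - 50)^2 = 1681
Var = 1681/12 ≈ 140.083333

140.0833


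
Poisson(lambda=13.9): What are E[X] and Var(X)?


E[X] = Var(X) = lambda = 13.9

13.9, 13.9


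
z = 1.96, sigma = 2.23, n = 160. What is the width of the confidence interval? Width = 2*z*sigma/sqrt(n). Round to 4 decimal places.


width = 2*z*sigma/sqrt(n)
2*z*sigma = 2 * 1.96 * 2.23 = 8.7416
sqrt(160) ≈ 12.649111
width = 8.7416 / 12.649111 ≈ 0.691084

0.6911


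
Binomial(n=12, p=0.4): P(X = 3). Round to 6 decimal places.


P = C(n,k) * p^k * (1-p)^(n-k)
C(12,3) = 220
p^k = 0.4^3 = 0.064
(1-p)^(n-k) = 0.6^9 ≈ 0.01007770
P = 220 * 0.064 * 0.01007770 ≈ 0.141894

0.141894


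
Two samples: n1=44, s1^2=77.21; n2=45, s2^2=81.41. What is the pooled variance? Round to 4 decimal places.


sp^2 = ((n1-1)*s1^2 + (n2-1)*s2^2)/(n1+n2-2)
(n1-1)*s1^2 = 43 * 77.21 = 3320.03
(n2-1)*s2^2 = 44 * 81.41 = 3582.04
numerator = 3320.03 + 3582.04 = 6902.07
n1+n2-2 = 87
sp^2 = 6902.07 / 87 = 230069/2900 ≈ 79.334138

79.3341


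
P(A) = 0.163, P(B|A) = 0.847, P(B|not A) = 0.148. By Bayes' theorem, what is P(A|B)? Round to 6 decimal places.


P(A|B) = P(B|A)*P(A) / P(B), P(B) = P(B|A)*P(A) + P(B|not A)*P(not A)
P(B|A)*P(A) = 0.847 * 0.163 = 0.138061
P(B|not A)*P(not A) = 0.148 * 0.837 = 0.123876
P(B) = 0.138061 + 0.123876 = 0.261937
P(A|B) = 0.138061 / 0.261937 ≈ 0.52707712

0.527077


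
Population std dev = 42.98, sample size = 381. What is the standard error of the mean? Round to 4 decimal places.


SE = sigma / sqrt(n)
sqrt(381) ≈ 19.519221
SE = 42.98 / 19.519221 ≈ 2.201932

2.2019


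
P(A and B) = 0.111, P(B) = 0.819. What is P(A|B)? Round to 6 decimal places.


P(A|B) = P(A and B) / P(B) = 0.111 / 0.819 = 37/273 ≈ 0.13553114

0.135531


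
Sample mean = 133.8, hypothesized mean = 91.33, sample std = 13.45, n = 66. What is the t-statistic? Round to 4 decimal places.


t = (xbar - mu0) / (s/sqrt(n))
xbar - mu0 = 133.8 - 91.33 = 42.47
sqrt(66) ≈ 8.12403840
s/sqrt(n) = 13.45 / 8.12403840 ≈ 1.65558055
t = 42.47 / 1.65558055 ≈ 25.652633

25.6526


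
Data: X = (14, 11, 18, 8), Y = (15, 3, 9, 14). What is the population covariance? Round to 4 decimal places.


Cov = (1/n)*sum((xi-xbar)(yi-ybar))
n = 4, xbar = 51/4 = 12.75, ybar = 41/4 = 10.25
sum((xi-xbar)(yi-ybar)) = -5.75
Cov = -5.75 / 4 = -1.4375

-1.4375


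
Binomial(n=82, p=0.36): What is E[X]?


E[X] = n*p = 82 * 0.36 = 29.52

29.52


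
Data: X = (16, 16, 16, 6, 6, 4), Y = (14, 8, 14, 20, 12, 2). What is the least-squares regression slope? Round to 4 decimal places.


b = sum((xi-xbar)(yi-ybar)) / sum((xi-xbar)^2)
n = 6, xbar = 64/6 = 32/3 ≈ 10.666667, ybar = 70/6 = 35/3 ≈ 11.666667
Sxy = sum((xi-xbar)(yi-ybar)) = 88/3 ≈ 29.333333
Sxx = sum((xi-xbar)^2) = 520/3 ≈ 173.333333
b = Sxy / Sxx = 11/65 ≈ 0.169231

0.1692


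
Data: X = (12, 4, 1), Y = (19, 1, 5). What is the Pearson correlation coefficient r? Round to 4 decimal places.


r = sum((xi-xbar)(yi-ybar)) / sqrt(sum((xi-xbar)^2) * sum((yi-ybar)^2))
n = 3, xbar = 17/3 ≈ 5.666667, ybar = 25/3 ≈ 8.333333
Sxy = sum((xi-xbar)(yi-ybar)) = 286/3 ≈ 95.333333
Sxx = sum((xi-xbar)^2) = 194/3 ≈ 64.666667
Syy = sum((yi-ybar)^2) = 536/3 ≈ 178.666667
sqrt(Sxx*Syy) ≈ 107.488501
r = Sxy / sqrt(Sxx*Syy) = 95.333333 / 107.488501 ≈ 0.886917

0.8869


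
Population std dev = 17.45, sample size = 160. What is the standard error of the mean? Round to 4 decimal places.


SE = sigma / sqrt(n)
sqrt(160) ≈ 12.649111
SE = 17.45 / 12.649111 ≈ 1.379544

1.3795


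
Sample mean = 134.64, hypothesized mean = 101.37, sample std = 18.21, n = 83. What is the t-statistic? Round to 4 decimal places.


t = (xbar - mu0) / (s/sqrt(n))
xbar - mu0 = 134.64 - 101.37 = 33.27
sqrt(83) ≈ 9.11043358
s/sqrt(n) = 18.21 / 9.11043358 ≈ 1.99880717
t = 33.27 / 1.99880717 ≈ 16.644927

16.6449


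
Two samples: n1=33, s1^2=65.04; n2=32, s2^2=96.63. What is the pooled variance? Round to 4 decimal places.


sp^2 = ((n1-1)*s1^2 + (n2-1)*s2^2)/(n1+n2-2)
(n1-1)*s1^2 = 32 * 65.04 = 2081.28
(n2-1)*s2^2 = 31 * 96.63 = 2995.53
numerator = 2081.28 + 2995.53 = 5076.81
n1+n2-2 = 63
sp^2 = 5076.81 / 63 = 56409/700 ≈ 80.584286

80.5843


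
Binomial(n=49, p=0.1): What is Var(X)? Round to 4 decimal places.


Var = n*p*(1-p) = 49 * 0.1 * 0.9 = 4.41

4.4100


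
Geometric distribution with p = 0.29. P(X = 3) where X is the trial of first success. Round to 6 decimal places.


P = (1-p)^(k-1) * p
(1-p)^(k-1) = 0.71^2 = 0.5041
P = 0.5041 * 0.29 = 0.146189

0.146189


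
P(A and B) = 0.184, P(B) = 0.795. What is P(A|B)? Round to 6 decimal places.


P(A|B) = P(A and B) / P(B) = 0.184 / 0.795 = 184/795 ≈ 0.23144654

0.231447


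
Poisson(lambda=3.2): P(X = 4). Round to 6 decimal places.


P = e^(-lam) * lam^k / k!
e^(-3.2) ≈ 0.04076220
lam^k = 3.2^4 = 104.8576
k! = 4! = 24
P = 0.04076220 * 104.8576 / 24 ≈ 0.178093

0.178093


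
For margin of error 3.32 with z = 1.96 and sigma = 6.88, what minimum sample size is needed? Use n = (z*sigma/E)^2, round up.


z*sigma/E = 1.96 * 6.88 / 3.32 = 8428/2075 ≈ 4.061687
(z*sigma/E)^2 ≈ 16.497299
round up: n = 17

17


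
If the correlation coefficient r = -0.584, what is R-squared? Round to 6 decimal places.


R^2 = r^2 = (-0.584)^2 = 0.341056

0.341056


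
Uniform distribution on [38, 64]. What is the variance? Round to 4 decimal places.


Var = (b-a)^2 / 12
(b-a)^2 = (64 - 38)^2 = 676
Var = 676/12 ≈ 56.333333

56.3333
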